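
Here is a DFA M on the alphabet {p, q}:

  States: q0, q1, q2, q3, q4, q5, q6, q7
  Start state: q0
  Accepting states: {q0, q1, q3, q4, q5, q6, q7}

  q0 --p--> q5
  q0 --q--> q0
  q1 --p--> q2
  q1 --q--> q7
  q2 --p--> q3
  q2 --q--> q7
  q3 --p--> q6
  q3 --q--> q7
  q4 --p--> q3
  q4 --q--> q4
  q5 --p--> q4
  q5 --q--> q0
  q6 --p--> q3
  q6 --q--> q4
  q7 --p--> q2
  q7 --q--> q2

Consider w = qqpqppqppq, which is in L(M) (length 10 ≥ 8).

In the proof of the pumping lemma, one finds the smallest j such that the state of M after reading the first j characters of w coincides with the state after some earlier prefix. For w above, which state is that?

State sequence: q0 -q-> q0 -q-> q0 -p-> q5 -q-> q0 -p-> q5 -p-> q4 -q-> q4 -p-> q3 -p-> q6 -q-> q4
First repeat at step 1: q0 was already visited.

The earliest repeat is at step j = 1: M is in q0, which it already visited at step i = 0.
Pumping length from the standard proof: p = 8 (the number of states). The repeated state found above gives |xy| = j ≤ 8 and |y| = j − i ≥ 1.

q0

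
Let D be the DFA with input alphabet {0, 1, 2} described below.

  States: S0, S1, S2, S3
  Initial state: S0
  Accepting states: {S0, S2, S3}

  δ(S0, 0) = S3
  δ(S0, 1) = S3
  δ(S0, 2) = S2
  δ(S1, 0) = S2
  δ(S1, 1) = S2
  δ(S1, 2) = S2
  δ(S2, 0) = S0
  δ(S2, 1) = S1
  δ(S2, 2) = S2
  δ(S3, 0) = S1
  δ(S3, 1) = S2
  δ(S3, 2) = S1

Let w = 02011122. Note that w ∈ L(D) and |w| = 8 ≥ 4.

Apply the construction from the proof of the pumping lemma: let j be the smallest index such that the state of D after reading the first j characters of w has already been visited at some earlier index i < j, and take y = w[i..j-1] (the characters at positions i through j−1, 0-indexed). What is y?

01

Run of D on w = 0 2 0 1 1 1 2 2:
  step 0: S0  (start)
  step 1: S3  (read 0: S0→S3)
  step 2: S1  (read 2: S3→S1)
  step 3: S2  (read 0: S1→S2)
  step 4: S1  (read 1: S2→S1)   ← first repeat (S1 seen earlier)
  step 5: S2  (read 1: S1→S2)
  step 6: S1  (read 1: S2→S1)
  step 7: S2  (read 2: S1→S2)
  step 8: S2  (read 2: S2→S2)

So i = 2, j = 4, giving x = w[0:2] = 02, y = w[2:4] = 01, z = w[4:8] = 1122.
Check: |xy| = 4 ≤ 4 and |y| = 2 ≥ 1. Reading y takes D from S1 back to S1, so every xyⁱz is accepted.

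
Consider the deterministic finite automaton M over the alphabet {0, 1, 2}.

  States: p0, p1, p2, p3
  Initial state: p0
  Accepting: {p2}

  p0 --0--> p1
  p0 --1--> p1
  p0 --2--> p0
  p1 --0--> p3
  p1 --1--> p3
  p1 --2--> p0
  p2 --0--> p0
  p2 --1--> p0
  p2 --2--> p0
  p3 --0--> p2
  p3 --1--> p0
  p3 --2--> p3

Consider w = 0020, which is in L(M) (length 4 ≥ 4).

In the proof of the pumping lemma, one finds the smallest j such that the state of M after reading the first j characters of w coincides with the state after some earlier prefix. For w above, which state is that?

Run of M on w = 0 0 2 0:
  step 0: p0  (start)
  step 1: p1  (read 0: p0→p1)
  step 2: p3  (read 0: p1→p3)
  step 3: p3  (read 2: p3→p3)   ← first repeat (p3 seen earlier)
  step 4: p2  (read 0: p3→p2)

The earliest repeat is at step j = 3: M is in p3, which it already visited at step i = 2.
The DFA has 4 states, so the proof of the pumping lemma guarantees a repeated state among the first 4+1 visited; the segment between the two visits is the pumpable y.

p3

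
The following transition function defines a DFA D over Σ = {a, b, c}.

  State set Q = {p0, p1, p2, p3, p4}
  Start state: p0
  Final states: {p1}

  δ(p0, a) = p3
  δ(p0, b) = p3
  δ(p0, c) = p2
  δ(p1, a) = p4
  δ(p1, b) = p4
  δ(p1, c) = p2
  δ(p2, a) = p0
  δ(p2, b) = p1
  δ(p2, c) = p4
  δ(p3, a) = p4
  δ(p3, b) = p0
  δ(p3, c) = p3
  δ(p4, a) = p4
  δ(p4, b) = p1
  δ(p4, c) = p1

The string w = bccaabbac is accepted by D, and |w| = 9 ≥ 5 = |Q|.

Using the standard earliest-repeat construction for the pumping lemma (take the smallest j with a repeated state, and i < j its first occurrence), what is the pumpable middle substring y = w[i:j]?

c

State sequence: p0 -b-> p3 -c-> p3 -c-> p3 -a-> p4 -a-> p4 -b-> p1 -b-> p4 -a-> p4 -c-> p1
First repeat at step 2: p3 was already visited.

So i = 1, j = 2, giving x = w[0:1] = b, y = w[1:2] = c, z = w[2:9] = caabbac.
Check: |xy| = 2 ≤ 5 and |y| = 1 ≥ 1. Reading y takes D from p3 back to p3, so every xyⁱz is accepted.
Pumping length from the standard proof: p = 5 (the number of states). The repeated state found above gives |xy| = j ≤ 5 and |y| = j − i ≥ 1.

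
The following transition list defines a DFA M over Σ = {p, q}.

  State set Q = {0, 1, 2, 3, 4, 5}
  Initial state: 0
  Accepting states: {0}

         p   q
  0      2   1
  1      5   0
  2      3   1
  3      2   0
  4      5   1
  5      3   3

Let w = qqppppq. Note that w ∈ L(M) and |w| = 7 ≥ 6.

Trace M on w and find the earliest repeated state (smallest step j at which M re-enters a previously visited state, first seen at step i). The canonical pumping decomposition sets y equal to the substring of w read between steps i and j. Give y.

Run of M on w = q q p p p p q:
  step 0: 0  (start)
  step 1: 1  (read q: 0→1)
  step 2: 0  (read q: 1→0)   ← first repeat (0 seen earlier)
  step 3: 2  (read p: 0→2)
  step 4: 3  (read p: 2→3)
  step 5: 2  (read p: 3→2)
  step 6: 3  (read p: 2→3)
  step 7: 0  (read q: 3→0)

So i = 0, j = 2, giving x = w[0:0] = ε, y = w[0:2] = qq, z = w[2:7] = ppppq.
Check: |xy| = 2 ≤ 6 and |y| = 2 ≥ 1. Reading y takes M from 0 back to 0, so every xyⁱz is accepted.

qq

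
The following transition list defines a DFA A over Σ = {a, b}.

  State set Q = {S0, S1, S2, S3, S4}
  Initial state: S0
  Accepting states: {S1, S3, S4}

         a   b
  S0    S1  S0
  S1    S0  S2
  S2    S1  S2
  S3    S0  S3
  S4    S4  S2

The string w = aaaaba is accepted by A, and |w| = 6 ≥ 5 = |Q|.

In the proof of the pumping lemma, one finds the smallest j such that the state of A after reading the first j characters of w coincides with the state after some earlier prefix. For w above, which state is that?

State sequence: S0 -a-> S1 -a-> S0 -a-> S1 -a-> S0 -b-> S0 -a-> S1
First repeat at step 2: S0 was already visited.

The earliest repeat is at step j = 2: A is in S0, which it already visited at step i = 0.
The DFA has 5 states, so the proof of the pumping lemma guarantees a repeated state among the first 5+1 visited; the segment between the two visits is the pumpable y.

S0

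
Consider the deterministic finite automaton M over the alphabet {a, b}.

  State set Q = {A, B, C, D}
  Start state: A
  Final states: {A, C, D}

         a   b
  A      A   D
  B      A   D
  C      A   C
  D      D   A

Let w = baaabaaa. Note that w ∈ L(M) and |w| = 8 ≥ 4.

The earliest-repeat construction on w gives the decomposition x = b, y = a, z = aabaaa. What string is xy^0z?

xy⁰z = xz = b·aabaaa = baabaaa.
Reading y = a takes M from D back to D, so after x the machine is still in D, and z then leads to the accepting state A. Hence baabaaa ∈ L(M).

baabaaa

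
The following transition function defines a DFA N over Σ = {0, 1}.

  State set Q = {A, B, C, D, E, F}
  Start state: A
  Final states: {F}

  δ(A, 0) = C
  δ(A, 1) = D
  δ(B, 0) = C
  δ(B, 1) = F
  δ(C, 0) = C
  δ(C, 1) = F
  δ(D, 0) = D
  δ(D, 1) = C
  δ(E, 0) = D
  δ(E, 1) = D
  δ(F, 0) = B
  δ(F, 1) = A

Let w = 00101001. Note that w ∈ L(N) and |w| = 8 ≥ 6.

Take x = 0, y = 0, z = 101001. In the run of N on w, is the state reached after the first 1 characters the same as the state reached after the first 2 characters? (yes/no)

Run of N on the first 2 characters of w = 0 0:
  step 0: A  (start)
  step 1: C  (read 0: A→C)
  step 2: C  (read 0: C→C)

After x (step 1): C. After xy (step 2): C.
They match, so y = 0 drives N around a cycle from C back to itself; pumping y any number of times keeps N in C before reading z, and xyⁱz ∈ L(N) for every i ≥ 0.

yes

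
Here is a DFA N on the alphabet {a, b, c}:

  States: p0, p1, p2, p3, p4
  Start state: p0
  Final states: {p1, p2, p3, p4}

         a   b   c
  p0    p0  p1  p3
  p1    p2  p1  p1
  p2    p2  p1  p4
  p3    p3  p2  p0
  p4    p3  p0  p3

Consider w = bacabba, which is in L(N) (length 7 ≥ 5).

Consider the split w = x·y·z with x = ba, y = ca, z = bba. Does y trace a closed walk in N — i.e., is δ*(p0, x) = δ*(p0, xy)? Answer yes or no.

Run of N on the first 4 characters of w = b a c a:
  step 0: p0  (start)
  step 1: p1  (read b: p0→p1)
  step 2: p2  (read a: p1→p2)
  step 3: p4  (read c: p2→p4)
  step 4: p3  (read a: p4→p3)

After x (step 2): p2. After xy (step 4): p3.
They differ (p2 ≠ p3), so y is not a cycle from the state after x; this split is not the one the pumping-lemma construction produces, and pumping y need not keep the string in L(N).

no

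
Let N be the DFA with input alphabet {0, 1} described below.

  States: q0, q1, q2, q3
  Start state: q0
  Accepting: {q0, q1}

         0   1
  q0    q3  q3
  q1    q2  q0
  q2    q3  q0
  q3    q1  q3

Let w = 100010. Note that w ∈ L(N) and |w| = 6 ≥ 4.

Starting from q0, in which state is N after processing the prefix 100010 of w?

Run of N on the first 6 characters of w = 1 0 0 0 1 0:
  step 0: q0  (start)
  step 1: q3  (read 1: q0→q3)
  step 2: q1  (read 0: q3→q1)
  step 3: q2  (read 0: q1→q2)
  step 4: q3  (read 0: q2→q3)
  step 5: q3  (read 1: q3→q3)
  step 6: q1  (read 0: q3→q1)

After reading 6 characters, N is in state q1.
(This kind of state-tracing is the core of the pumping-lemma construction: with 4 states, pigeonhole forces a repeat within the first 4 steps.)

q1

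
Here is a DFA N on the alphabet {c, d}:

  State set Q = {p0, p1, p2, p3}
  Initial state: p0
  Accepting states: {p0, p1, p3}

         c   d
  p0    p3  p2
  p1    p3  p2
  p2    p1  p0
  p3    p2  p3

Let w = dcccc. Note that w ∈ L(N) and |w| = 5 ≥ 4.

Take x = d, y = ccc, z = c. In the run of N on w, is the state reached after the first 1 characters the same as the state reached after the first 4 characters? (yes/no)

State sequence: p0 -d-> p2 -c-> p1 -c-> p3 -c-> p2

After x (step 1): p2. After xy (step 4): p2.
They match, so y = ccc drives N around a cycle from p2 back to itself; pumping y any number of times keeps N in p2 before reading z, and xyⁱz ∈ L(N) for every i ≥ 0.

yes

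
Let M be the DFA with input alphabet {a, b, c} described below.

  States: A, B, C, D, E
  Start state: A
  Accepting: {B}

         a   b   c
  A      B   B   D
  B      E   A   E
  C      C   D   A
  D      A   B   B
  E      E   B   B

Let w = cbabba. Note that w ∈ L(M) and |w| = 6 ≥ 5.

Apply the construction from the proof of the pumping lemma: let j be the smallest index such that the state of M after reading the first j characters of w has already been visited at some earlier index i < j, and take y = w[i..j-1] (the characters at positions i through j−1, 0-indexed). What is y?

State sequence: A -c-> D -b-> B -a-> E -b-> B -b-> A -a-> B
First repeat at step 4: B was already visited.

So i = 2, j = 4, giving x = w[0:2] = cb, y = w[2:4] = ab, z = w[4:6] = ba.
Check: |xy| = 4 ≤ 5 and |y| = 2 ≥ 1. Reading y takes M from B back to B, so every xyⁱz is accepted.
Since M has 5 states, any run of length ≥ 5 visits 5+1 states, so by pigeonhole some state repeats within the first 5 steps — that repeat gives the pumpable loop.

ab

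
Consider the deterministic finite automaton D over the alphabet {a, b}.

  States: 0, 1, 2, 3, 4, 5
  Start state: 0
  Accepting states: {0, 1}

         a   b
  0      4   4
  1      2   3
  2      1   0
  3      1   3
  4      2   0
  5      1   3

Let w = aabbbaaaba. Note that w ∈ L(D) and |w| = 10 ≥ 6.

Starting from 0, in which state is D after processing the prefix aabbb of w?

State sequence: 0 -a-> 4 -a-> 2 -b-> 0 -b-> 4 -b-> 0

After reading 5 characters, D is in state 0.
(This kind of state-tracing is the core of the pumping-lemma construction: with 6 states, pigeonhole forces a repeat within the first 6 steps.)

0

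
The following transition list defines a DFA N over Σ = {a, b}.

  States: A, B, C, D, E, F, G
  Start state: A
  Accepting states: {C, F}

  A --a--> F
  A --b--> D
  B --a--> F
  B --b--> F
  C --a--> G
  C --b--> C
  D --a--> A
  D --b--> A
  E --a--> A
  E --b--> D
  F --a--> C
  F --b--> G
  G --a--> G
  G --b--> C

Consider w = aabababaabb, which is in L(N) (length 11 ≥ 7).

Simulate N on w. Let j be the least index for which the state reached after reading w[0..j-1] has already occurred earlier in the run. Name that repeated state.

State sequence: A -a-> F -a-> C -b-> C -a-> G -b-> C -a-> G -b-> C -a-> G -a-> G -b-> C -b-> C
First repeat at step 3: C was already visited.

The earliest repeat is at step j = 3: N is in C, which it already visited at step i = 2.

C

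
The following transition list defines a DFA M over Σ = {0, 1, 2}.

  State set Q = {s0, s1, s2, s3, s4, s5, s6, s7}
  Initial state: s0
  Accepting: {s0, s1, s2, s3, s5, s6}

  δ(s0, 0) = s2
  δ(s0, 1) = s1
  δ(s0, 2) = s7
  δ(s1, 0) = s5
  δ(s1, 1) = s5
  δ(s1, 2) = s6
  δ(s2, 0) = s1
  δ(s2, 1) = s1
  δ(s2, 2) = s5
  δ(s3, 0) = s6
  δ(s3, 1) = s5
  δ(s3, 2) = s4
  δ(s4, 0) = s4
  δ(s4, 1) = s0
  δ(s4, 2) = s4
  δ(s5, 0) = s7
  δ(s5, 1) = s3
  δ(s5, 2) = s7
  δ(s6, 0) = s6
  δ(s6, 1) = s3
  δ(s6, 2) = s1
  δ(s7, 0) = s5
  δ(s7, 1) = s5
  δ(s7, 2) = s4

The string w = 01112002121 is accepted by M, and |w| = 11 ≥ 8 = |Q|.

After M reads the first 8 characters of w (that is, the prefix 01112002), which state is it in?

s4

State sequence: s0 -0-> s2 -1-> s1 -1-> s5 -1-> s3 -2-> s4 -0-> s4 -0-> s4 -2-> s4

After reading 8 characters, M is in state s4.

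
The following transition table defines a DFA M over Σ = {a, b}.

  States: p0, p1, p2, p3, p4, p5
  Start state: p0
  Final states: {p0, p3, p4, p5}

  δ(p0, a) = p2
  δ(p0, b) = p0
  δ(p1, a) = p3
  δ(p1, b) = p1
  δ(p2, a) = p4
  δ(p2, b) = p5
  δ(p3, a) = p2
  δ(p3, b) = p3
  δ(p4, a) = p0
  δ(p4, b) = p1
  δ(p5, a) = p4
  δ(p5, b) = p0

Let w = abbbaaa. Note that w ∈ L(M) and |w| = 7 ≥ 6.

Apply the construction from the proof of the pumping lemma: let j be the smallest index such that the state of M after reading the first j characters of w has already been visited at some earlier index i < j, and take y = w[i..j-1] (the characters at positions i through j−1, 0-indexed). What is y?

abb

State sequence: p0 -a-> p2 -b-> p5 -b-> p0 -b-> p0 -a-> p2 -a-> p4 -a-> p0
First repeat at step 3: p0 was already visited.

So i = 0, j = 3, giving x = w[0:0] = ε, y = w[0:3] = abb, z = w[3:7] = baaa.
Check: |xy| = 3 ≤ 6 and |y| = 3 ≥ 1. Reading y takes M from p0 back to p0, so every xyⁱz is accepted.
With |Q| = 6, pigeonhole forces a state repeat no later than step 6; the substring read between the first and second visits to that state can be pumped.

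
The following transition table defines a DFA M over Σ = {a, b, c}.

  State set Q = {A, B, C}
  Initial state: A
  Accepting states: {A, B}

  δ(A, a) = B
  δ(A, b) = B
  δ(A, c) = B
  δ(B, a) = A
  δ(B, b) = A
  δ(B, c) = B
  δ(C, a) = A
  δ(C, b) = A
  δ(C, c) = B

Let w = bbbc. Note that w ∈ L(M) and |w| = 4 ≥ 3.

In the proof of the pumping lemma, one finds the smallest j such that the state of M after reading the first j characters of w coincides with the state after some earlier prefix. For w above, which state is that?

State sequence: A -b-> B -b-> A -b-> B -c-> B
First repeat at step 2: A was already visited.

The earliest repeat is at step j = 2: M is in A, which it already visited at step i = 0.
Pumping length from the standard proof: p = 3 (the number of states). The repeated state found above gives |xy| = j ≤ 3 and |y| = j − i ≥ 1.

A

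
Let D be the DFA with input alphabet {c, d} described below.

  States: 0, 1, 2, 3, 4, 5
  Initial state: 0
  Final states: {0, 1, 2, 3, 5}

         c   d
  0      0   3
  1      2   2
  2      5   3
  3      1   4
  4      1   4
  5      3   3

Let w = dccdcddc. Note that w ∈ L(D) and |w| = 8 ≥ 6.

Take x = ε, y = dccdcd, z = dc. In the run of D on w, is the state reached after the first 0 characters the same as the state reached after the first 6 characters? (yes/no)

State sequence: 0 -d-> 3 -c-> 1 -c-> 2 -d-> 3 -c-> 1 -d-> 2

After x (step 0): 0. After xy (step 6): 2.
They differ (0 ≠ 2), so y is not a cycle from the state after x; this split is not the one the pumping-lemma construction produces, and pumping y need not keep the string in L(D).

no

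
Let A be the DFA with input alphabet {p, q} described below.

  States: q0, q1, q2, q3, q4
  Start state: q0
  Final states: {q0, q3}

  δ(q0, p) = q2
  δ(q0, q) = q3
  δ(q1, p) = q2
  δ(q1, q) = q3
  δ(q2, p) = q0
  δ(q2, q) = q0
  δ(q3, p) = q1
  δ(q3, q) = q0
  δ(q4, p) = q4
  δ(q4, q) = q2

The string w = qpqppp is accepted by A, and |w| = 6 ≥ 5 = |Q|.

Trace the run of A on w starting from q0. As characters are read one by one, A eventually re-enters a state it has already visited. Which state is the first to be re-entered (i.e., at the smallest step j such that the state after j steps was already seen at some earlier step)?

State sequence: q0 -q-> q3 -p-> q1 -q-> q3 -p-> q1 -p-> q2 -p-> q0
First repeat at step 3: q3 was already visited.

The earliest repeat is at step j = 3: A is in q3, which it already visited at step i = 1.
Since A has 5 states, any run of length ≥ 5 visits 5+1 states, so by pigeonhole some state repeats within the first 5 steps — that repeat gives the pumpable loop.

q3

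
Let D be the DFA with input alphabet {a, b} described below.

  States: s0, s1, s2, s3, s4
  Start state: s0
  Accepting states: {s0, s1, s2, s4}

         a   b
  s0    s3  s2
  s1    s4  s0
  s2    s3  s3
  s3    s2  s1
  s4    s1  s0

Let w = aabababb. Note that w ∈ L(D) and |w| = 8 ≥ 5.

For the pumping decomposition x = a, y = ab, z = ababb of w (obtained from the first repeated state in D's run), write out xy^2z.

aababababb

xy^2z = a·ab·ab·ababb = aababababb.
Reading y = ab takes D from s3 back to s3, so after x·y·y the machine is still in s3, and z then leads to the accepting state s1. Hence aababababb ∈ L(D).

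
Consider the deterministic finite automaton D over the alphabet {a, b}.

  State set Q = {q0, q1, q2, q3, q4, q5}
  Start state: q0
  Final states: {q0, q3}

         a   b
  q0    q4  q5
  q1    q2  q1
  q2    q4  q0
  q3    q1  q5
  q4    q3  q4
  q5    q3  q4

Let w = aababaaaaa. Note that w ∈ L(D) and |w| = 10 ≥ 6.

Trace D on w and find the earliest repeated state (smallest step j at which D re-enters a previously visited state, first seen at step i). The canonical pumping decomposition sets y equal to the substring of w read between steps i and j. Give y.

State sequence: q0 -a-> q4 -a-> q3 -b-> q5 -a-> q3 -b-> q5 -a-> q3 -a-> q1 -a-> q2 -a-> q4 -a-> q3
First repeat at step 4: q3 was already visited.

So i = 2, j = 4, giving x = w[0:2] = aa, y = w[2:4] = ba, z = w[4:10] = baaaaa.
Check: |xy| = 4 ≤ 6 and |y| = 2 ≥ 1. Reading y takes D from q3 back to q3, so every xyⁱz is accepted.
Since D has 6 states, any run of length ≥ 6 visits 6+1 states, so by pigeonhole some state repeats within the first 6 steps — that repeat gives the pumpable loop.

ba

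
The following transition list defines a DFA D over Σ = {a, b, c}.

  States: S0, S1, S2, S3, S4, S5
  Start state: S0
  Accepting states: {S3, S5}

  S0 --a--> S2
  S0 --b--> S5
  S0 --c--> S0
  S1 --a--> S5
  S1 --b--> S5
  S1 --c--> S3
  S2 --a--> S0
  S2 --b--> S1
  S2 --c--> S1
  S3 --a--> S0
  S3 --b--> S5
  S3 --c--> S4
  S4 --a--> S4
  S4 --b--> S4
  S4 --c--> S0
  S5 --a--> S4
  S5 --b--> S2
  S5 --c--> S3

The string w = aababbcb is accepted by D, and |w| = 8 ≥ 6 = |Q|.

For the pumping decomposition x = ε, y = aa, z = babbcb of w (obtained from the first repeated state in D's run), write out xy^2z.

xy^2z = ε·aa·aa·babbcb = aaaababbcb.
Reading y = aa takes D from S0 back to S0, so after x·y·y the machine is still in S0, and z then leads to the accepting state S5. Hence aaaababbcb ∈ L(D).

aaaababbcb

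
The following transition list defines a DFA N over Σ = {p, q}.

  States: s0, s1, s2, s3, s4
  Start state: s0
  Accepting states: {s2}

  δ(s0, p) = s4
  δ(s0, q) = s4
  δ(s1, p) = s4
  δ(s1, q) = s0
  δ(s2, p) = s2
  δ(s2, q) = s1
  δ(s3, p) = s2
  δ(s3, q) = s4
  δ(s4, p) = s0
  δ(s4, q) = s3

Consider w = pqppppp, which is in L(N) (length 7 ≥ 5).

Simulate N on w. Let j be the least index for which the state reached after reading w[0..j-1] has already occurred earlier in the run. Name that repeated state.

Run of N on w = p q p p p p p:
  step 0: s0  (start)
  step 1: s4  (read p: s0→s4)
  step 2: s3  (read q: s4→s3)
  step 3: s2  (read p: s3→s2)
  step 4: s2  (read p: s2→s2)   ← first repeat (s2 seen earlier)
  step 5: s2  (read p: s2→s2)
  step 6: s2  (read p: s2→s2)
  step 7: s2  (read p: s2→s2)

The earliest repeat is at step j = 4: N is in s2, which it already visited at step i = 3.

s2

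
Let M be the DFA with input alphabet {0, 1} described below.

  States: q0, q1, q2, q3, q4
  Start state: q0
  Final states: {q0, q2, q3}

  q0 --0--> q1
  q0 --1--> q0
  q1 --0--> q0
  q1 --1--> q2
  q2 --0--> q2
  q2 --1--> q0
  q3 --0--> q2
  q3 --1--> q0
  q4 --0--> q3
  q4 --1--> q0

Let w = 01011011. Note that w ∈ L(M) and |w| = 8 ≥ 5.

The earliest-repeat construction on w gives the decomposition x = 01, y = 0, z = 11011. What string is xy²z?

xy^2z = 01·0·0·11011 = 010011011.
Reading y = 0 takes M from q2 back to q2, so after x·y·y the machine is still in q2, and z then leads to the accepting state q0. Hence 010011011 ∈ L(M).

010011011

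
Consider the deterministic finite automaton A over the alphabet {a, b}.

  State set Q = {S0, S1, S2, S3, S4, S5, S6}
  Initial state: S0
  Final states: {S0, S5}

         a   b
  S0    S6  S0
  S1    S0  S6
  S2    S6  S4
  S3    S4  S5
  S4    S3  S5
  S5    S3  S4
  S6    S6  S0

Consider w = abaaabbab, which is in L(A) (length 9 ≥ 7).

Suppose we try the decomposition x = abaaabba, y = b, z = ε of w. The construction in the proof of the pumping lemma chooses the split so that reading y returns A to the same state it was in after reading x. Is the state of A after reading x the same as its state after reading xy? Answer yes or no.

no

State sequence: S0 -a-> S6 -b-> S0 -a-> S6 -a-> S6 -a-> S6 -b-> S0 -b-> S0 -a-> S6 -b-> S0

After x (step 8): S6. After xy (step 9): S0.
They differ (S6 ≠ S0), so y is not a cycle from the state after x; this split is not the one the pumping-lemma construction produces, and pumping y need not keep the string in L(A).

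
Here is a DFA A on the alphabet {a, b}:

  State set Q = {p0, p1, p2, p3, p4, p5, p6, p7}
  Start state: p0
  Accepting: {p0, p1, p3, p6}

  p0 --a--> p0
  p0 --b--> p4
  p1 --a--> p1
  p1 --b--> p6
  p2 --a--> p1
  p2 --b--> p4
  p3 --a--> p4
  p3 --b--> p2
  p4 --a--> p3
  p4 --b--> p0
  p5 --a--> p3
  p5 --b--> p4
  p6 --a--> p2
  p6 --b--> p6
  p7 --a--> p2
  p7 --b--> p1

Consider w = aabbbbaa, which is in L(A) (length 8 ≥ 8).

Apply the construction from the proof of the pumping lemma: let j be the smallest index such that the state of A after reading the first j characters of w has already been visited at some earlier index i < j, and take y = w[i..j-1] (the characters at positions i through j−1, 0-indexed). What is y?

a

Run of A on w = a a b b b b a a:
  step 0: p0  (start)
  step 1: p0  (read a: p0→p0)   ← first repeat (p0 seen earlier)
  step 2: p0  (read a: p0→p0)
  step 3: p4  (read b: p0→p4)
  step 4: p0  (read b: p4→p0)
  step 5: p4  (read b: p0→p4)
  step 6: p0  (read b: p4→p0)
  step 7: p0  (read a: p0→p0)
  step 8: p0  (read a: p0→p0)

So i = 0, j = 1, giving x = w[0:0] = ε, y = w[0:1] = a, z = w[1:8] = abbbbaa.
Check: |xy| = 1 ≤ 8 and |y| = 1 ≥ 1. Reading y takes A from p0 back to p0, so every xyⁱz is accepted.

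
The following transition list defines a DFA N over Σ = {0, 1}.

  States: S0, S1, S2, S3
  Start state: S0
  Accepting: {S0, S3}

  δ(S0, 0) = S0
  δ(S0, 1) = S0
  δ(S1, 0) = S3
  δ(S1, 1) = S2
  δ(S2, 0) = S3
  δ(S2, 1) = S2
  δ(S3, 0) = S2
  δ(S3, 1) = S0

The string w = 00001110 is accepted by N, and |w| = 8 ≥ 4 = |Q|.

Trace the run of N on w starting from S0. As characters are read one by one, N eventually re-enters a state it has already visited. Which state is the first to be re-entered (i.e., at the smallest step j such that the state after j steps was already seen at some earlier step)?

S0

State sequence: S0 -0-> S0 -0-> S0 -0-> S0 -0-> S0 -1-> S0 -1-> S0 -1-> S0 -0-> S0
First repeat at step 1: S0 was already visited.

The earliest repeat is at step j = 1: N is in S0, which it already visited at step i = 0.
Pumping length from the standard proof: p = 4 (the number of states). The repeated state found above gives |xy| = j ≤ 4 and |y| = j − i ≥ 1.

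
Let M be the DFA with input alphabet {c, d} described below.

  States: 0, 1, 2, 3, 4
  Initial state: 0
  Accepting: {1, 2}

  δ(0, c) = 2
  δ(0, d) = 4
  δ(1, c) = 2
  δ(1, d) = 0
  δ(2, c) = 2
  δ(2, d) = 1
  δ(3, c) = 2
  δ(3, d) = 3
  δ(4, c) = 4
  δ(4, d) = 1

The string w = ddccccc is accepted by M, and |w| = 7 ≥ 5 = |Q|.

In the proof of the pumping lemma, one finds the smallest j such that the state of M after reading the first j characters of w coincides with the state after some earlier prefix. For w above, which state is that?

2

State sequence: 0 -d-> 4 -d-> 1 -c-> 2 -c-> 2 -c-> 2 -c-> 2 -c-> 2
First repeat at step 4: 2 was already visited.

The earliest repeat is at step j = 4: M is in 2, which it already visited at step i = 3.
Since M has 5 states, any run of length ≥ 5 visits 5+1 states, so by pigeonhole some state repeats within the first 5 steps — that repeat gives the pumpable loop.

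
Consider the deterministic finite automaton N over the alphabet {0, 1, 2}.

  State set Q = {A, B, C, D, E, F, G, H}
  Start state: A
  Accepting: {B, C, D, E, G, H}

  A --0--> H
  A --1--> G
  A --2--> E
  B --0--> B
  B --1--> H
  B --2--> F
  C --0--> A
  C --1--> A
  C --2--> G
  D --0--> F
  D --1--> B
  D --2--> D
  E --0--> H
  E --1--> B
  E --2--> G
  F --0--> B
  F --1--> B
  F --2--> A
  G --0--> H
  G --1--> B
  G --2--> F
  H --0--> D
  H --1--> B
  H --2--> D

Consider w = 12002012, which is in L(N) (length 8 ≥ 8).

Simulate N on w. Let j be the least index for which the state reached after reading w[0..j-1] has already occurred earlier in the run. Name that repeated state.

State sequence: A -1-> G -2-> F -0-> B -0-> B -2-> F -0-> B -1-> H -2-> D
First repeat at step 4: B was already visited.

The earliest repeat is at step j = 4: N is in B, which it already visited at step i = 3.
With |Q| = 8, pigeonhole forces a state repeat no later than step 8; the substring read between the first and second visits to that state can be pumped.

B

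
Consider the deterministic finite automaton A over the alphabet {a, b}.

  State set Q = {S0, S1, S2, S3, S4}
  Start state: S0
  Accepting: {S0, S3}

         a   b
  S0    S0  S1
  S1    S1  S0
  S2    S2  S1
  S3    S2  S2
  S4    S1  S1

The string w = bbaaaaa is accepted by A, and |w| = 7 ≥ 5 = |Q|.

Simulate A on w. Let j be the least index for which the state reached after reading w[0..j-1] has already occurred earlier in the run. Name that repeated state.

S0

Run of A on w = b b a a a a a:
  step 0: S0  (start)
  step 1: S1  (read b: S0→S1)
  step 2: S0  (read b: S1→S0)   ← first repeat (S0 seen earlier)
  step 3: S0  (read a: S0→S0)
  step 4: S0  (read a: S0→S0)
  step 5: S0  (read a: S0→S0)
  step 6: S0  (read a: S0→S0)
  step 7: S0  (read a: S0→S0)

The earliest repeat is at step j = 2: A is in S0, which it already visited at step i = 0.
Since A has 5 states, any run of length ≥ 5 visits 5+1 states, so by pigeonhole some state repeats within the first 5 steps — that repeat gives the pumpable loop.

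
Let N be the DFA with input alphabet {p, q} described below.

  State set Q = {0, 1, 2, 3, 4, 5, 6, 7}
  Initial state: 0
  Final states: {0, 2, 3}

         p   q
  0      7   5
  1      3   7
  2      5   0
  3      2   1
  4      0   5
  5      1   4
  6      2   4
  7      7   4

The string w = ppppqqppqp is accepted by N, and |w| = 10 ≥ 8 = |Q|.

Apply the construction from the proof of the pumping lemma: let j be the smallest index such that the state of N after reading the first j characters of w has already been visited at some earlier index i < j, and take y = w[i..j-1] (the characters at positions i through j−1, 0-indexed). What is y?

p

State sequence: 0 -p-> 7 -p-> 7 -p-> 7 -p-> 7 -q-> 4 -q-> 5 -p-> 1 -p-> 3 -q-> 1 -p-> 3
First repeat at step 2: 7 was already visited.

So i = 1, j = 2, giving x = w[0:1] = p, y = w[1:2] = p, z = w[2:10] = ppqqppqp.
Check: |xy| = 2 ≤ 8 and |y| = 1 ≥ 1. Reading y takes N from 7 back to 7, so every xyⁱz is accepted.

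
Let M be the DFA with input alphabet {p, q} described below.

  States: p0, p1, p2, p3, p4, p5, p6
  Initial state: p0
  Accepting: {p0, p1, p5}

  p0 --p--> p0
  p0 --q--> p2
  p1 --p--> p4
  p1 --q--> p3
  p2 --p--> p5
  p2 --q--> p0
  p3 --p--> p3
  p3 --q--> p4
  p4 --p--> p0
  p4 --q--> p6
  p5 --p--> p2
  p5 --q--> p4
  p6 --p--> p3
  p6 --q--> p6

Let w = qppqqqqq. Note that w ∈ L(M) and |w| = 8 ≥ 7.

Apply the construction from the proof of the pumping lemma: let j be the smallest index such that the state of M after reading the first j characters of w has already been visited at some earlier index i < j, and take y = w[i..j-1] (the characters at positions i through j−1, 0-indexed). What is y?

pp

State sequence: p0 -q-> p2 -p-> p5 -p-> p2 -q-> p0 -q-> p2 -q-> p0 -q-> p2 -q-> p0
First repeat at step 3: p2 was already visited.

So i = 1, j = 3, giving x = w[0:1] = q, y = w[1:3] = pp, z = w[3:8] = qqqqq.
Check: |xy| = 3 ≤ 7 and |y| = 2 ≥ 1. Reading y takes M from p2 back to p2, so every xyⁱz is accepted.
With |Q| = 7, pigeonhole forces a state repeat no later than step 7; the substring read between the first and second visits to that state can be pumped.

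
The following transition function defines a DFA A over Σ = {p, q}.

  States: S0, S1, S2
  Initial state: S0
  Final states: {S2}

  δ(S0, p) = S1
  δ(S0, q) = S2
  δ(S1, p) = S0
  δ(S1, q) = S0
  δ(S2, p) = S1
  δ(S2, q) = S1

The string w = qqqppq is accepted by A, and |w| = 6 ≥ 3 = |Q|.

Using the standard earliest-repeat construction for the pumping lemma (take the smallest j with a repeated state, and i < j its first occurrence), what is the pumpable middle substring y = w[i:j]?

qqq

State sequence: S0 -q-> S2 -q-> S1 -q-> S0 -p-> S1 -p-> S0 -q-> S2
First repeat at step 3: S0 was already visited.

So i = 0, j = 3, giving x = w[0:0] = ε, y = w[0:3] = qqq, z = w[3:6] = ppq.
Check: |xy| = 3 ≤ 3 and |y| = 3 ≥ 1. Reading y takes A from S0 back to S0, so every xyⁱz is accepted.
With |Q| = 3, pigeonhole forces a state repeat no later than step 3; the substring read between the first and second visits to that state can be pumped.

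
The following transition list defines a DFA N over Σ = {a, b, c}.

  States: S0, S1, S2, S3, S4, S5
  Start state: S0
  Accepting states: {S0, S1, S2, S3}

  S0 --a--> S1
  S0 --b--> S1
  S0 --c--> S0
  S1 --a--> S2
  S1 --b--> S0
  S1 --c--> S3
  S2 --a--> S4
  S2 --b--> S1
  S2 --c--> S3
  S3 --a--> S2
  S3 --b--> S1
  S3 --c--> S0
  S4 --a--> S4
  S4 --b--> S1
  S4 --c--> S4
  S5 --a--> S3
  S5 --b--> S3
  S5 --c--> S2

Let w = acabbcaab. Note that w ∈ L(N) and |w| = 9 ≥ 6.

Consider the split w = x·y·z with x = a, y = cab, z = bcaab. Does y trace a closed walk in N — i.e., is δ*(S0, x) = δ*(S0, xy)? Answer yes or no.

yes

Run of N on the first 4 characters of w = a c a b:
  step 0: S0  (start)
  step 1: S1  (read a: S0→S1)
  step 2: S3  (read c: S1→S3)
  step 3: S2  (read a: S3→S2)
  step 4: S1  (read b: S2→S1)

After x (step 1): S1. After xy (step 4): S1.
They match, so y = cab drives N around a cycle from S1 back to itself; pumping y any number of times keeps N in S1 before reading z, and xyⁱz ∈ L(N) for every i ≥ 0.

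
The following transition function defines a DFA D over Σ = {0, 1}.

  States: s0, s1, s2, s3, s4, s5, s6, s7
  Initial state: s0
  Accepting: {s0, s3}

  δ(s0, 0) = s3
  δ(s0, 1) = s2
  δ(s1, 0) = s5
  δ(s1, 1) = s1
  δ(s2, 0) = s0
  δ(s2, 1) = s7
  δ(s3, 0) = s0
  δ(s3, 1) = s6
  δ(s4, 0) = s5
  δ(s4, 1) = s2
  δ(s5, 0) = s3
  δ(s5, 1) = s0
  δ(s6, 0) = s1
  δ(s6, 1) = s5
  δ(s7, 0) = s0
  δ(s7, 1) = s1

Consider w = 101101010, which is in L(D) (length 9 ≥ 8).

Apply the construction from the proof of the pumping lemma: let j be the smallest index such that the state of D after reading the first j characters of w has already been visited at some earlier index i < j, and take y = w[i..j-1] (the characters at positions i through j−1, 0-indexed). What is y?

State sequence: s0 -1-> s2 -0-> s0 -1-> s2 -1-> s7 -0-> s0 -1-> s2 -0-> s0 -1-> s2 -0-> s0
First repeat at step 2: s0 was already visited.

So i = 0, j = 2, giving x = w[0:0] = ε, y = w[0:2] = 10, z = w[2:9] = 1101010.
Check: |xy| = 2 ≤ 8 and |y| = 2 ≥ 1. Reading y takes D from s0 back to s0, so every xyⁱz is accepted.

10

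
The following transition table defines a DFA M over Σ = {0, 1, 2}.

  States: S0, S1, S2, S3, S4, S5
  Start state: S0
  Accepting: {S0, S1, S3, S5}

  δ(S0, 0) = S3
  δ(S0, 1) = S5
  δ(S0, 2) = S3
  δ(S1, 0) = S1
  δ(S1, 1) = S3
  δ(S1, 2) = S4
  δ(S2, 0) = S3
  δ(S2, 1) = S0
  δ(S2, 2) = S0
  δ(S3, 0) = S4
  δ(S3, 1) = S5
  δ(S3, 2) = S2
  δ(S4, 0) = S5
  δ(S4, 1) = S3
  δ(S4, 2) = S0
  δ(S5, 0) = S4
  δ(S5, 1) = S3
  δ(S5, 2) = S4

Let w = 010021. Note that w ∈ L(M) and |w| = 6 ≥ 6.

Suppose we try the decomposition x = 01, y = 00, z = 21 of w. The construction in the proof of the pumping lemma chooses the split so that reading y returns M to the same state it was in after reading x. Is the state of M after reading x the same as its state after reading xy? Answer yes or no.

yes

Run of M on the first 4 characters of w = 0 1 0 0:
  step 0: S0  (start)
  step 1: S3  (read 0: S0→S3)
  step 2: S5  (read 1: S3→S5)
  step 3: S4  (read 0: S5→S4)
  step 4: S5  (read 0: S4→S5)

After x (step 2): S5. After xy (step 4): S5.
They match, so y = 00 drives M around a cycle from S5 back to itself; pumping y any number of times keeps M in S5 before reading z, and xyⁱz ∈ L(M) for every i ≥ 0.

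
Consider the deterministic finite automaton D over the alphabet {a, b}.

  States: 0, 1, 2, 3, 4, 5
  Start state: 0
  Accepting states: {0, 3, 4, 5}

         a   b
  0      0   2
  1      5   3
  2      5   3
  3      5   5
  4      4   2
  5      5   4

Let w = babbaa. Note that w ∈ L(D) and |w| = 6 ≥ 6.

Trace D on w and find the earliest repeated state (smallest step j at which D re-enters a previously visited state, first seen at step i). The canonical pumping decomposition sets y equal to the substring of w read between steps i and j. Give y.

abb

State sequence: 0 -b-> 2 -a-> 5 -b-> 4 -b-> 2 -a-> 5 -a-> 5
First repeat at step 4: 2 was already visited.

So i = 1, j = 4, giving x = w[0:1] = b, y = w[1:4] = abb, z = w[4:6] = aa.
Check: |xy| = 4 ≤ 6 and |y| = 3 ≥ 1. Reading y takes D from 2 back to 2, so every xyⁱz is accepted.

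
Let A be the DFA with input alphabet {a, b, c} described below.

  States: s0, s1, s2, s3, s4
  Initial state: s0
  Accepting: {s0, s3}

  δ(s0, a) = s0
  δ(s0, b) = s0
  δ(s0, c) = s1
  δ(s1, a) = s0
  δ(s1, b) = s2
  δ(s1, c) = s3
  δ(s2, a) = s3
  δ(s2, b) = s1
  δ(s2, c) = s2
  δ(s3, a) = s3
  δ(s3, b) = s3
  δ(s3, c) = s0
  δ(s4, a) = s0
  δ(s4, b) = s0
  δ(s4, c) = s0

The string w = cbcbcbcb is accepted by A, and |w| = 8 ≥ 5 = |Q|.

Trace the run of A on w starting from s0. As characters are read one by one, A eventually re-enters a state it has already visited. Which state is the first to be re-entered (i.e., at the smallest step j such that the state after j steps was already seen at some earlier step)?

s2

State sequence: s0 -c-> s1 -b-> s2 -c-> s2 -b-> s1 -c-> s3 -b-> s3 -c-> s0 -b-> s0
First repeat at step 3: s2 was already visited.

The earliest repeat is at step j = 3: A is in s2, which it already visited at step i = 2.
The DFA has 5 states, so the proof of the pumping lemma guarantees a repeated state among the first 5+1 visited; the segment between the two visits is the pumpable y.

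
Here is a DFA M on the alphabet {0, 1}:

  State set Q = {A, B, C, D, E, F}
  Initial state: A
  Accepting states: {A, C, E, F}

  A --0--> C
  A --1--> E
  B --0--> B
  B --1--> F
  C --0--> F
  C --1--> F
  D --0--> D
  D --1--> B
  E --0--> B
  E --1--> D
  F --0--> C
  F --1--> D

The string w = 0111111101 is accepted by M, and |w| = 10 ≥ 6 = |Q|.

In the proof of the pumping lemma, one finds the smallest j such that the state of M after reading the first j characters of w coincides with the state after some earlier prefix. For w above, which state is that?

Run of M on w = 0 1 1 1 1 1 1 1 0 1:
  step 0: A  (start)
  step 1: C  (read 0: A→C)
  step 2: F  (read 1: C→F)
  step 3: D  (read 1: F→D)
  step 4: B  (read 1: D→B)
  step 5: F  (read 1: B→F)   ← first repeat (F seen earlier)
  step 6: D  (read 1: F→D)
  step 7: B  (read 1: D→B)
  step 8: F  (read 1: B→F)
  step 9: C  (read 0: F→C)
  step 10: F  (read 1: C→F)

The earliest repeat is at step j = 5: M is in F, which it already visited at step i = 2.
Since M has 6 states, any run of length ≥ 6 visits 6+1 states, so by pigeonhole some state repeats within the first 6 steps — that repeat gives the pumpable loop.

F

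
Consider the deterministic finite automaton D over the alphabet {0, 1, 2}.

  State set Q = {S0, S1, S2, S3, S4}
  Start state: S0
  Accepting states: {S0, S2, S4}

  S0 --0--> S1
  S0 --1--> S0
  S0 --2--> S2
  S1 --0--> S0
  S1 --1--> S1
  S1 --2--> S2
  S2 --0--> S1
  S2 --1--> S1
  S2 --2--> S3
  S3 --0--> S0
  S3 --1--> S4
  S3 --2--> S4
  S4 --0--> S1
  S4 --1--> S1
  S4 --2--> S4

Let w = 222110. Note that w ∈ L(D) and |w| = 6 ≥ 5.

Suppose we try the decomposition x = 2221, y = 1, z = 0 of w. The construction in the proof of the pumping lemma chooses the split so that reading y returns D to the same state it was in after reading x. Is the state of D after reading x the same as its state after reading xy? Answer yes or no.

yes

State sequence: S0 -2-> S2 -2-> S3 -2-> S4 -1-> S1 -1-> S1

After x (step 4): S1. After xy (step 5): S1.
They match, so y = 1 drives D around a cycle from S1 back to itself; pumping y any number of times keeps D in S1 before reading z, and xyⁱz ∈ L(D) for every i ≥ 0.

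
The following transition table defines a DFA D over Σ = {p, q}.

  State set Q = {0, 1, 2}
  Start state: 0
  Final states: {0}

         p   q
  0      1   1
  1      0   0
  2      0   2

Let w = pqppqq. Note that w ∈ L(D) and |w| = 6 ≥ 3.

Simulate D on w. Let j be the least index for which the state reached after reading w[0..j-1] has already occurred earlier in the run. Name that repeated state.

0

Run of D on w = p q p p q q:
  step 0: 0  (start)
  step 1: 1  (read p: 0→1)
  step 2: 0  (read q: 1→0)   ← first repeat (0 seen earlier)
  step 3: 1  (read p: 0→1)
  step 4: 0  (read p: 1→0)
  step 5: 1  (read q: 0→1)
  step 6: 0  (read q: 1→0)

The earliest repeat is at step j = 2: D is in 0, which it already visited at step i = 0.
With |Q| = 3, pigeonhole forces a state repeat no later than step 3; the substring read between the first and second visits to that state can be pumped.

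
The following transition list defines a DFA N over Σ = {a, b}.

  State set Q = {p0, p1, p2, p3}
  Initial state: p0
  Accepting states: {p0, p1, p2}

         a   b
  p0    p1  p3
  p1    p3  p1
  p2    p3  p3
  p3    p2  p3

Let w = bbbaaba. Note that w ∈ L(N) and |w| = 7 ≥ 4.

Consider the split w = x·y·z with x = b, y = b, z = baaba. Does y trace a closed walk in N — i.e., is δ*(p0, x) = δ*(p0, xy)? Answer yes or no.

yes

State sequence: p0 -b-> p3 -b-> p3

After x (step 1): p3. After xy (step 2): p3.
They match, so y = b drives N around a cycle from p3 back to itself; pumping y any number of times keeps N in p3 before reading z, and xyⁱz ∈ L(N) for every i ≥ 0.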